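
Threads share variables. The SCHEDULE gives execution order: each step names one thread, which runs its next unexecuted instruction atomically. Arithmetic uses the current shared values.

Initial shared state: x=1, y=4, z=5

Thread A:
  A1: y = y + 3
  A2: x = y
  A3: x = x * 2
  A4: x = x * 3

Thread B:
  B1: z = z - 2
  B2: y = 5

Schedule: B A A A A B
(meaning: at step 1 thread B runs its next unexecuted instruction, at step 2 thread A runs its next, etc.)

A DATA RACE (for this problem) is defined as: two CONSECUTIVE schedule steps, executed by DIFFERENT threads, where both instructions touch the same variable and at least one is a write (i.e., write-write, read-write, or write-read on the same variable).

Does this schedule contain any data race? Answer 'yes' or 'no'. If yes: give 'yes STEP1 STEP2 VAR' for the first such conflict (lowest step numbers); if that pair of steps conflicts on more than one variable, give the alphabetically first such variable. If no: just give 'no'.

Steps 1,2: B(r=z,w=z) vs A(r=y,w=y). No conflict.
Steps 2,3: same thread (A). No race.
Steps 3,4: same thread (A). No race.
Steps 4,5: same thread (A). No race.
Steps 5,6: A(r=x,w=x) vs B(r=-,w=y). No conflict.

Answer: no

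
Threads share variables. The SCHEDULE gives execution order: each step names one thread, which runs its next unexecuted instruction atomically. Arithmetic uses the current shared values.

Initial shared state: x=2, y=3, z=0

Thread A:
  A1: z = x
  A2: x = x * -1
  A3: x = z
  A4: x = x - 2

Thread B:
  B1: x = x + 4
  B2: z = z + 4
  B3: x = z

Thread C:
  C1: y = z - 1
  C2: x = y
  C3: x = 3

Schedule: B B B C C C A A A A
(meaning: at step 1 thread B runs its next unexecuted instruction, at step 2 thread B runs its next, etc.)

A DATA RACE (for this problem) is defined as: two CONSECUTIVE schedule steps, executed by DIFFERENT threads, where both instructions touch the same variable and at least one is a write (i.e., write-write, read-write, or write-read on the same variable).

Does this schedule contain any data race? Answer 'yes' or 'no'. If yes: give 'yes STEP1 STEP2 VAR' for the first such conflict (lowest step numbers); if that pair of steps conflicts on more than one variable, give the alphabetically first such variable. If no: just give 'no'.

Answer: yes 6 7 x

Derivation:
Steps 1,2: same thread (B). No race.
Steps 2,3: same thread (B). No race.
Steps 3,4: B(r=z,w=x) vs C(r=z,w=y). No conflict.
Steps 4,5: same thread (C). No race.
Steps 5,6: same thread (C). No race.
Steps 6,7: C(x = 3) vs A(z = x). RACE on x (W-R).
Steps 7,8: same thread (A). No race.
Steps 8,9: same thread (A). No race.
Steps 9,10: same thread (A). No race.
First conflict at steps 6,7.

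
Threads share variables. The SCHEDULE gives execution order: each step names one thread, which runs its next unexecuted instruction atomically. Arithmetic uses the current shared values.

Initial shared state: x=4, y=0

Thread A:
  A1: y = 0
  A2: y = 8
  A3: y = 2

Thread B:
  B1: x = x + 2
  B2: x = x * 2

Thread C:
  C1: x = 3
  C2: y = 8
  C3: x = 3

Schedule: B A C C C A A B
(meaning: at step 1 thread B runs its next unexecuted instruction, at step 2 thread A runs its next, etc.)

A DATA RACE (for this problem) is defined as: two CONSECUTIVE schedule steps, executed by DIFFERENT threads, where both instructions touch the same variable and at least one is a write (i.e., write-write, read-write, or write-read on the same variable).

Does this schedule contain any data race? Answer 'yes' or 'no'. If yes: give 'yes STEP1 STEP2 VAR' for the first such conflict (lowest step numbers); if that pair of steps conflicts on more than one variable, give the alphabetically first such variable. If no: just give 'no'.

Steps 1,2: B(r=x,w=x) vs A(r=-,w=y). No conflict.
Steps 2,3: A(r=-,w=y) vs C(r=-,w=x). No conflict.
Steps 3,4: same thread (C). No race.
Steps 4,5: same thread (C). No race.
Steps 5,6: C(r=-,w=x) vs A(r=-,w=y). No conflict.
Steps 6,7: same thread (A). No race.
Steps 7,8: A(r=-,w=y) vs B(r=x,w=x). No conflict.

Answer: no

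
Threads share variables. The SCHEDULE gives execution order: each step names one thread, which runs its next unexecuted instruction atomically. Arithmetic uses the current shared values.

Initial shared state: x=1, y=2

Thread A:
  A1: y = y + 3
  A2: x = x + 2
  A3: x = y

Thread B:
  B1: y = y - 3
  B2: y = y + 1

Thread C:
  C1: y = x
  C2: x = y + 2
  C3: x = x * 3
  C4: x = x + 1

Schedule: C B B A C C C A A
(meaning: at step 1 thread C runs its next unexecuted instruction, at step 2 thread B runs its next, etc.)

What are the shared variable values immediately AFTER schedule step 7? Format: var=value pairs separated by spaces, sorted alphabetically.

Answer: x=13 y=2

Derivation:
Step 1: thread C executes C1 (y = x). Shared: x=1 y=1. PCs: A@0 B@0 C@1
Step 2: thread B executes B1 (y = y - 3). Shared: x=1 y=-2. PCs: A@0 B@1 C@1
Step 3: thread B executes B2 (y = y + 1). Shared: x=1 y=-1. PCs: A@0 B@2 C@1
Step 4: thread A executes A1 (y = y + 3). Shared: x=1 y=2. PCs: A@1 B@2 C@1
Step 5: thread C executes C2 (x = y + 2). Shared: x=4 y=2. PCs: A@1 B@2 C@2
Step 6: thread C executes C3 (x = x * 3). Shared: x=12 y=2. PCs: A@1 B@2 C@3
Step 7: thread C executes C4 (x = x + 1). Shared: x=13 y=2. PCs: A@1 B@2 C@4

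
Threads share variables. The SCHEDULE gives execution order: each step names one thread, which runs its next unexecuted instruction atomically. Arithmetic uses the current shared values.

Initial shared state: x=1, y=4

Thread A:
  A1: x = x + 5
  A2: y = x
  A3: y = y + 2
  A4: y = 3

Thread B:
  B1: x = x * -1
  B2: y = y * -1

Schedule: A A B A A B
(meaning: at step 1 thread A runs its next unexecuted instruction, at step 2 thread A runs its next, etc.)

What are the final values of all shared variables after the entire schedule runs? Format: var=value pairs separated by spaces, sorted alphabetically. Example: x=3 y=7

Answer: x=-6 y=-3

Derivation:
Step 1: thread A executes A1 (x = x + 5). Shared: x=6 y=4. PCs: A@1 B@0
Step 2: thread A executes A2 (y = x). Shared: x=6 y=6. PCs: A@2 B@0
Step 3: thread B executes B1 (x = x * -1). Shared: x=-6 y=6. PCs: A@2 B@1
Step 4: thread A executes A3 (y = y + 2). Shared: x=-6 y=8. PCs: A@3 B@1
Step 5: thread A executes A4 (y = 3). Shared: x=-6 y=3. PCs: A@4 B@1
Step 6: thread B executes B2 (y = y * -1). Shared: x=-6 y=-3. PCs: A@4 B@2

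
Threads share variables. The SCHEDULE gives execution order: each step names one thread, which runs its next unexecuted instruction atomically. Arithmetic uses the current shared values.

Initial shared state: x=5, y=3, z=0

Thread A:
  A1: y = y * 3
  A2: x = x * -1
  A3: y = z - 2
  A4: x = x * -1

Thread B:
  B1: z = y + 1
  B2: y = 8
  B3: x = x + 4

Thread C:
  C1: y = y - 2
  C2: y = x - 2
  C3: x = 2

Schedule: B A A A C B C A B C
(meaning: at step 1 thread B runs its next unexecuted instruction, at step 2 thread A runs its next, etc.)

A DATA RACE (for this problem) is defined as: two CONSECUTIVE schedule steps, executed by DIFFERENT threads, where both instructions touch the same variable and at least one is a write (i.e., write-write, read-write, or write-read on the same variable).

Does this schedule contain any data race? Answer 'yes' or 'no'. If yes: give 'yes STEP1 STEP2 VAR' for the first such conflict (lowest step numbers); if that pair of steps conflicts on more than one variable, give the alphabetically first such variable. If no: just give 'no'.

Steps 1,2: B(z = y + 1) vs A(y = y * 3). RACE on y (R-W).
Steps 2,3: same thread (A). No race.
Steps 3,4: same thread (A). No race.
Steps 4,5: A(y = z - 2) vs C(y = y - 2). RACE on y (W-W).
Steps 5,6: C(y = y - 2) vs B(y = 8). RACE on y (W-W).
Steps 6,7: B(y = 8) vs C(y = x - 2). RACE on y (W-W).
Steps 7,8: C(y = x - 2) vs A(x = x * -1). RACE on x (R-W).
Steps 8,9: A(x = x * -1) vs B(x = x + 4). RACE on x (W-W).
Steps 9,10: B(x = x + 4) vs C(x = 2). RACE on x (W-W).
First conflict at steps 1,2.

Answer: yes 1 2 y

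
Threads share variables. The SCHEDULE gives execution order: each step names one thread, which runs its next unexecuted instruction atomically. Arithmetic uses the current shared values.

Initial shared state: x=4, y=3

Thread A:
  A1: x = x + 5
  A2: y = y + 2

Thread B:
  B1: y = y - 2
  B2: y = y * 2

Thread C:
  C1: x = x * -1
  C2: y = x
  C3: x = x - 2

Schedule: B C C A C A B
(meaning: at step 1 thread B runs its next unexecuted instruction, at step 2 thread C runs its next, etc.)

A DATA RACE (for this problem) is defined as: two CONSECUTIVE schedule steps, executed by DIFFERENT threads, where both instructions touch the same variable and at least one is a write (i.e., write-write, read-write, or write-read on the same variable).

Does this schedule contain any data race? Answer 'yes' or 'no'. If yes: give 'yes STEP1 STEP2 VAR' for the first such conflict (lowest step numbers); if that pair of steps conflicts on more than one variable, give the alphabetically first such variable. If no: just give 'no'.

Steps 1,2: B(r=y,w=y) vs C(r=x,w=x). No conflict.
Steps 2,3: same thread (C). No race.
Steps 3,4: C(y = x) vs A(x = x + 5). RACE on x (R-W).
Steps 4,5: A(x = x + 5) vs C(x = x - 2). RACE on x (W-W).
Steps 5,6: C(r=x,w=x) vs A(r=y,w=y). No conflict.
Steps 6,7: A(y = y + 2) vs B(y = y * 2). RACE on y (W-W).
First conflict at steps 3,4.

Answer: yes 3 4 x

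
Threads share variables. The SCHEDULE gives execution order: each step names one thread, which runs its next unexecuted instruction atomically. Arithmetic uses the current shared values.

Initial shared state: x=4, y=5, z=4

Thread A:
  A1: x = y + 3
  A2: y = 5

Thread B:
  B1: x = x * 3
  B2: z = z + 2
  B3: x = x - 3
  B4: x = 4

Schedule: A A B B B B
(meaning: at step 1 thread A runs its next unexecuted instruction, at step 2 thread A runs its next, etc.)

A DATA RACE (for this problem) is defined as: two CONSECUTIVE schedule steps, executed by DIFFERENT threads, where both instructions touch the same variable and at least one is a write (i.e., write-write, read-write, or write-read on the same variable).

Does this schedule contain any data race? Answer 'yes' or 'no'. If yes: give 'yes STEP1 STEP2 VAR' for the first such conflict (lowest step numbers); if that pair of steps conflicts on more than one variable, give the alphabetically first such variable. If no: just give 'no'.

Answer: no

Derivation:
Steps 1,2: same thread (A). No race.
Steps 2,3: A(r=-,w=y) vs B(r=x,w=x). No conflict.
Steps 3,4: same thread (B). No race.
Steps 4,5: same thread (B). No race.
Steps 5,6: same thread (B). No race.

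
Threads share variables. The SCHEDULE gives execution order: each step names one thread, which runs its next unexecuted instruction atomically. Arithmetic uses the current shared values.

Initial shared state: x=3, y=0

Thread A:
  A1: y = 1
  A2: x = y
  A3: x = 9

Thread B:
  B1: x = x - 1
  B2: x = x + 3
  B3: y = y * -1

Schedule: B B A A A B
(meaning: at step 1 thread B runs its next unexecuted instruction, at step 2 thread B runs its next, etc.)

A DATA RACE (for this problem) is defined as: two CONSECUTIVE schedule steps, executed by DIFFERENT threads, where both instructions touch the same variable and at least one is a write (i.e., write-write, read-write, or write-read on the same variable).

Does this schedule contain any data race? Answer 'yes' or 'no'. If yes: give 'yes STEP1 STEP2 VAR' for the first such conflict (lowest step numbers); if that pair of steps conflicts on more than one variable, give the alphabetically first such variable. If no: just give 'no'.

Answer: no

Derivation:
Steps 1,2: same thread (B). No race.
Steps 2,3: B(r=x,w=x) vs A(r=-,w=y). No conflict.
Steps 3,4: same thread (A). No race.
Steps 4,5: same thread (A). No race.
Steps 5,6: A(r=-,w=x) vs B(r=y,w=y). No conflict.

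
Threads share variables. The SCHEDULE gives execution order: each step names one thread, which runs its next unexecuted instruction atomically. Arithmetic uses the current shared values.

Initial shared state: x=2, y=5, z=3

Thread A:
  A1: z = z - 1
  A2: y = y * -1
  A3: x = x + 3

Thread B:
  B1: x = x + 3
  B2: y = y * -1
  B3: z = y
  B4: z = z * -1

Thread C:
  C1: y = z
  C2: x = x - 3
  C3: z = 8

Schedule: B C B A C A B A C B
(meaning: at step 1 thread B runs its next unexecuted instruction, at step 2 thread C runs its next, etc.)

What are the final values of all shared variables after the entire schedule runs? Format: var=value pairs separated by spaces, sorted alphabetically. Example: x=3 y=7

Answer: x=5 y=3 z=-8

Derivation:
Step 1: thread B executes B1 (x = x + 3). Shared: x=5 y=5 z=3. PCs: A@0 B@1 C@0
Step 2: thread C executes C1 (y = z). Shared: x=5 y=3 z=3. PCs: A@0 B@1 C@1
Step 3: thread B executes B2 (y = y * -1). Shared: x=5 y=-3 z=3. PCs: A@0 B@2 C@1
Step 4: thread A executes A1 (z = z - 1). Shared: x=5 y=-3 z=2. PCs: A@1 B@2 C@1
Step 5: thread C executes C2 (x = x - 3). Shared: x=2 y=-3 z=2. PCs: A@1 B@2 C@2
Step 6: thread A executes A2 (y = y * -1). Shared: x=2 y=3 z=2. PCs: A@2 B@2 C@2
Step 7: thread B executes B3 (z = y). Shared: x=2 y=3 z=3. PCs: A@2 B@3 C@2
Step 8: thread A executes A3 (x = x + 3). Shared: x=5 y=3 z=3. PCs: A@3 B@3 C@2
Step 9: thread C executes C3 (z = 8). Shared: x=5 y=3 z=8. PCs: A@3 B@3 C@3
Step 10: thread B executes B4 (z = z * -1). Shared: x=5 y=3 z=-8. PCs: A@3 B@4 C@3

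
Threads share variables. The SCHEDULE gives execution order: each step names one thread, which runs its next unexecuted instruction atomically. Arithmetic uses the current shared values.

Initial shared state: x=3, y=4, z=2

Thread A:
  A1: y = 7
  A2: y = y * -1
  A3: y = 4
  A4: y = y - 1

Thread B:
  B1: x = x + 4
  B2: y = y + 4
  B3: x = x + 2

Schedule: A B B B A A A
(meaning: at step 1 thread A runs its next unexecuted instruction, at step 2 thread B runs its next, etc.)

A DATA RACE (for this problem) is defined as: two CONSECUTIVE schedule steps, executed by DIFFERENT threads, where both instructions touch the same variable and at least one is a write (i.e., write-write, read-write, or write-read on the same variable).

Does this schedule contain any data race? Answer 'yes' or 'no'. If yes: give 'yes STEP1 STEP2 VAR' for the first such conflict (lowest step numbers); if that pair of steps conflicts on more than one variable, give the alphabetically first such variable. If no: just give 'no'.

Steps 1,2: A(r=-,w=y) vs B(r=x,w=x). No conflict.
Steps 2,3: same thread (B). No race.
Steps 3,4: same thread (B). No race.
Steps 4,5: B(r=x,w=x) vs A(r=y,w=y). No conflict.
Steps 5,6: same thread (A). No race.
Steps 6,7: same thread (A). No race.

Answer: no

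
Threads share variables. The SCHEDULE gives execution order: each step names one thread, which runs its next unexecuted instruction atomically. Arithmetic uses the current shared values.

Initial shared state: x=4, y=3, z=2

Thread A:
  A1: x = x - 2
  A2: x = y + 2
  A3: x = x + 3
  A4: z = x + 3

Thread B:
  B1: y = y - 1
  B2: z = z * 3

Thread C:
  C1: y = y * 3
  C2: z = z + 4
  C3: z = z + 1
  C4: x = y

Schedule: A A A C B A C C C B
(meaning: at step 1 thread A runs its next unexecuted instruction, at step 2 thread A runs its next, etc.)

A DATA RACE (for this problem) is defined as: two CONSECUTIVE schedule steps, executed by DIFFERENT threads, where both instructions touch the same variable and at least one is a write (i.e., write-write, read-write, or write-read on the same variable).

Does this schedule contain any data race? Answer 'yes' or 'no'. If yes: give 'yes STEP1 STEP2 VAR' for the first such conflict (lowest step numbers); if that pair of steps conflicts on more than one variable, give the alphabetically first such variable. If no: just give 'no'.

Answer: yes 4 5 y

Derivation:
Steps 1,2: same thread (A). No race.
Steps 2,3: same thread (A). No race.
Steps 3,4: A(r=x,w=x) vs C(r=y,w=y). No conflict.
Steps 4,5: C(y = y * 3) vs B(y = y - 1). RACE on y (W-W).
Steps 5,6: B(r=y,w=y) vs A(r=x,w=z). No conflict.
Steps 6,7: A(z = x + 3) vs C(z = z + 4). RACE on z (W-W).
Steps 7,8: same thread (C). No race.
Steps 8,9: same thread (C). No race.
Steps 9,10: C(r=y,w=x) vs B(r=z,w=z). No conflict.
First conflict at steps 4,5.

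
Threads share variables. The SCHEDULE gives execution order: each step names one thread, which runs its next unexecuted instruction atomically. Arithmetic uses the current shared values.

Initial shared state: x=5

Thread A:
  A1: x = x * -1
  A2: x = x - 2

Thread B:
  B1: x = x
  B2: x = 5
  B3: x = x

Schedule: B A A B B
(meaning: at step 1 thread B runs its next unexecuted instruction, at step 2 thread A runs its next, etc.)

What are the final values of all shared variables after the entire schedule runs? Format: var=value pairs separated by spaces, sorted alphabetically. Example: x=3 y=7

Answer: x=5

Derivation:
Step 1: thread B executes B1 (x = x). Shared: x=5. PCs: A@0 B@1
Step 2: thread A executes A1 (x = x * -1). Shared: x=-5. PCs: A@1 B@1
Step 3: thread A executes A2 (x = x - 2). Shared: x=-7. PCs: A@2 B@1
Step 4: thread B executes B2 (x = 5). Shared: x=5. PCs: A@2 B@2
Step 5: thread B executes B3 (x = x). Shared: x=5. PCs: A@2 B@3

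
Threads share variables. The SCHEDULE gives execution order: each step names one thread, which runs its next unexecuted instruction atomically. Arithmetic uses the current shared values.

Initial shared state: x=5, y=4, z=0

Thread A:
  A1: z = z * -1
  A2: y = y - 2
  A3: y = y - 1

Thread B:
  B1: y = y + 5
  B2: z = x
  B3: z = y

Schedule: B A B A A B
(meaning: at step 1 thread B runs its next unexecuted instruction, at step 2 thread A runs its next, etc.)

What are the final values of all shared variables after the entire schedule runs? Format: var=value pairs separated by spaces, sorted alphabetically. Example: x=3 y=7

Step 1: thread B executes B1 (y = y + 5). Shared: x=5 y=9 z=0. PCs: A@0 B@1
Step 2: thread A executes A1 (z = z * -1). Shared: x=5 y=9 z=0. PCs: A@1 B@1
Step 3: thread B executes B2 (z = x). Shared: x=5 y=9 z=5. PCs: A@1 B@2
Step 4: thread A executes A2 (y = y - 2). Shared: x=5 y=7 z=5. PCs: A@2 B@2
Step 5: thread A executes A3 (y = y - 1). Shared: x=5 y=6 z=5. PCs: A@3 B@2
Step 6: thread B executes B3 (z = y). Shared: x=5 y=6 z=6. PCs: A@3 B@3

Answer: x=5 y=6 z=6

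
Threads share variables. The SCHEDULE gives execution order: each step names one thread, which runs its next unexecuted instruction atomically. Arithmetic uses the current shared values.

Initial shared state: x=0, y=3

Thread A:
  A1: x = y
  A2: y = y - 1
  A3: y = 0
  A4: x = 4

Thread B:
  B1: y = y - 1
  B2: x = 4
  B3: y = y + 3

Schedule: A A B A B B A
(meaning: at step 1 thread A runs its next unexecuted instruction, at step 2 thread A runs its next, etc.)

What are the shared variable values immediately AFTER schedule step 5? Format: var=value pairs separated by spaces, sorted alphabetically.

Step 1: thread A executes A1 (x = y). Shared: x=3 y=3. PCs: A@1 B@0
Step 2: thread A executes A2 (y = y - 1). Shared: x=3 y=2. PCs: A@2 B@0
Step 3: thread B executes B1 (y = y - 1). Shared: x=3 y=1. PCs: A@2 B@1
Step 4: thread A executes A3 (y = 0). Shared: x=3 y=0. PCs: A@3 B@1
Step 5: thread B executes B2 (x = 4). Shared: x=4 y=0. PCs: A@3 B@2

Answer: x=4 y=0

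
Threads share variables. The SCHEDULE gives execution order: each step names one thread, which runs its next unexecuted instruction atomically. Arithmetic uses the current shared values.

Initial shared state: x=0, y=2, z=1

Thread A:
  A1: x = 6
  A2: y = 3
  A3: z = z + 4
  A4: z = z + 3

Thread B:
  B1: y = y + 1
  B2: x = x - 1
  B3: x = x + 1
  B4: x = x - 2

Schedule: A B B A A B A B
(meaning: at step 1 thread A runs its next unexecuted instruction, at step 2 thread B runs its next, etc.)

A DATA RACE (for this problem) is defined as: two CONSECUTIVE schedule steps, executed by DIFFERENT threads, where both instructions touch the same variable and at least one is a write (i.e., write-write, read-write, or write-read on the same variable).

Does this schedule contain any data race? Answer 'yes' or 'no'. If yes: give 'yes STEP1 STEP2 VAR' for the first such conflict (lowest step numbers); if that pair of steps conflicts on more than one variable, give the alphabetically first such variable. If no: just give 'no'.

Answer: no

Derivation:
Steps 1,2: A(r=-,w=x) vs B(r=y,w=y). No conflict.
Steps 2,3: same thread (B). No race.
Steps 3,4: B(r=x,w=x) vs A(r=-,w=y). No conflict.
Steps 4,5: same thread (A). No race.
Steps 5,6: A(r=z,w=z) vs B(r=x,w=x). No conflict.
Steps 6,7: B(r=x,w=x) vs A(r=z,w=z). No conflict.
Steps 7,8: A(r=z,w=z) vs B(r=x,w=x). No conflict.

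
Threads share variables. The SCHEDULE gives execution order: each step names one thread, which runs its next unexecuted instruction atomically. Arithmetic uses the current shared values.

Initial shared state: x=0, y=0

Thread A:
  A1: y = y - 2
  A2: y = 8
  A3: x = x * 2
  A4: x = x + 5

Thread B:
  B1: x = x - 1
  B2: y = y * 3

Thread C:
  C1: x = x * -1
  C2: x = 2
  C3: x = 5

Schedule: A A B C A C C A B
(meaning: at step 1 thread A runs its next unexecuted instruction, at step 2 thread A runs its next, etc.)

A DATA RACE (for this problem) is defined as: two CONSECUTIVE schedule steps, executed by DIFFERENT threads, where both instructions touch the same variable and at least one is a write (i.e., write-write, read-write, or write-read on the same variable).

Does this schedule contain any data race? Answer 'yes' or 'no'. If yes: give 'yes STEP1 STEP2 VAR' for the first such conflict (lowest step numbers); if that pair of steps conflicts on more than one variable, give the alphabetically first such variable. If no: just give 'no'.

Steps 1,2: same thread (A). No race.
Steps 2,3: A(r=-,w=y) vs B(r=x,w=x). No conflict.
Steps 3,4: B(x = x - 1) vs C(x = x * -1). RACE on x (W-W).
Steps 4,5: C(x = x * -1) vs A(x = x * 2). RACE on x (W-W).
Steps 5,6: A(x = x * 2) vs C(x = 2). RACE on x (W-W).
Steps 6,7: same thread (C). No race.
Steps 7,8: C(x = 5) vs A(x = x + 5). RACE on x (W-W).
Steps 8,9: A(r=x,w=x) vs B(r=y,w=y). No conflict.
First conflict at steps 3,4.

Answer: yes 3 4 x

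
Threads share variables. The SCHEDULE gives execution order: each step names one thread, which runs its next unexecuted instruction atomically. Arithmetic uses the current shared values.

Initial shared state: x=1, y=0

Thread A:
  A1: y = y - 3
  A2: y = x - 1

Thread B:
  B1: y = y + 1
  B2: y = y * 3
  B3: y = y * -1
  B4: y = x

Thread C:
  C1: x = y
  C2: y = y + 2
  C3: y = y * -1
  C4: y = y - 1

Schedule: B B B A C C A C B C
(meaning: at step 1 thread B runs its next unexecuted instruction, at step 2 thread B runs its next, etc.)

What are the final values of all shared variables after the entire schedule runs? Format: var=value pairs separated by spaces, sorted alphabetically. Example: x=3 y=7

Step 1: thread B executes B1 (y = y + 1). Shared: x=1 y=1. PCs: A@0 B@1 C@0
Step 2: thread B executes B2 (y = y * 3). Shared: x=1 y=3. PCs: A@0 B@2 C@0
Step 3: thread B executes B3 (y = y * -1). Shared: x=1 y=-3. PCs: A@0 B@3 C@0
Step 4: thread A executes A1 (y = y - 3). Shared: x=1 y=-6. PCs: A@1 B@3 C@0
Step 5: thread C executes C1 (x = y). Shared: x=-6 y=-6. PCs: A@1 B@3 C@1
Step 6: thread C executes C2 (y = y + 2). Shared: x=-6 y=-4. PCs: A@1 B@3 C@2
Step 7: thread A executes A2 (y = x - 1). Shared: x=-6 y=-7. PCs: A@2 B@3 C@2
Step 8: thread C executes C3 (y = y * -1). Shared: x=-6 y=7. PCs: A@2 B@3 C@3
Step 9: thread B executes B4 (y = x). Shared: x=-6 y=-6. PCs: A@2 B@4 C@3
Step 10: thread C executes C4 (y = y - 1). Shared: x=-6 y=-7. PCs: A@2 B@4 C@4

Answer: x=-6 y=-7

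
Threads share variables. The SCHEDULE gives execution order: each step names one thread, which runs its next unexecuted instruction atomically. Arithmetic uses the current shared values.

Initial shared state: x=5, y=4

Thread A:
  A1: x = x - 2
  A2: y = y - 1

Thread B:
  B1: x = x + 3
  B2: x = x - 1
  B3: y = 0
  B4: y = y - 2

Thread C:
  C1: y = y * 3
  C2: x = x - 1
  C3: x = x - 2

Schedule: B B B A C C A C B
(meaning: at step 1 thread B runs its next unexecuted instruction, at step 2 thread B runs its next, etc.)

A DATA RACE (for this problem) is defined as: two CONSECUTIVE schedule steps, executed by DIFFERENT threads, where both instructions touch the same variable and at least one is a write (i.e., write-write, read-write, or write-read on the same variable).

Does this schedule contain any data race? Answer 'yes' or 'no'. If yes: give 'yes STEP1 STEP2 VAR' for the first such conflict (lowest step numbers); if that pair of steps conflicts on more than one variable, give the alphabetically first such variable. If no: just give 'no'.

Answer: no

Derivation:
Steps 1,2: same thread (B). No race.
Steps 2,3: same thread (B). No race.
Steps 3,4: B(r=-,w=y) vs A(r=x,w=x). No conflict.
Steps 4,5: A(r=x,w=x) vs C(r=y,w=y). No conflict.
Steps 5,6: same thread (C). No race.
Steps 6,7: C(r=x,w=x) vs A(r=y,w=y). No conflict.
Steps 7,8: A(r=y,w=y) vs C(r=x,w=x). No conflict.
Steps 8,9: C(r=x,w=x) vs B(r=y,w=y). No conflict.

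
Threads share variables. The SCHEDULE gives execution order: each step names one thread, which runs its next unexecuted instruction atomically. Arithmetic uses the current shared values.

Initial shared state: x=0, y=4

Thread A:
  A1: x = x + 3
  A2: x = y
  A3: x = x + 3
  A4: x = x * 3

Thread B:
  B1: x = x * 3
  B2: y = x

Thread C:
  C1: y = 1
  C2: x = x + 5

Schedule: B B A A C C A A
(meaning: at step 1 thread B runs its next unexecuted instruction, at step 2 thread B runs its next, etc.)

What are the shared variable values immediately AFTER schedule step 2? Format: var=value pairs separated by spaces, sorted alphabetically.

Answer: x=0 y=0

Derivation:
Step 1: thread B executes B1 (x = x * 3). Shared: x=0 y=4. PCs: A@0 B@1 C@0
Step 2: thread B executes B2 (y = x). Shared: x=0 y=0. PCs: A@0 B@2 C@0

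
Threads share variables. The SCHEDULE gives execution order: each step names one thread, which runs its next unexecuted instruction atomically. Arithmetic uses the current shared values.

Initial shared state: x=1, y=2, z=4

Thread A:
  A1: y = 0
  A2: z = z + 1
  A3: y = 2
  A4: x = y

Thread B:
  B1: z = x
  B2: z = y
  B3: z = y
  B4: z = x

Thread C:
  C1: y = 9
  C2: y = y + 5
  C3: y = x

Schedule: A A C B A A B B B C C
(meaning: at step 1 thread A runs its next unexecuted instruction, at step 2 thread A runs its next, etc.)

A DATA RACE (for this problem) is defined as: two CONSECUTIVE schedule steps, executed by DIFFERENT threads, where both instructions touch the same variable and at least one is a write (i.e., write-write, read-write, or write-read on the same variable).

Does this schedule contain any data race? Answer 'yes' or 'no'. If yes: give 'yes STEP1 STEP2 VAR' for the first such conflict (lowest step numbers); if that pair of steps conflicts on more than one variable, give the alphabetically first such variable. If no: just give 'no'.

Answer: no

Derivation:
Steps 1,2: same thread (A). No race.
Steps 2,3: A(r=z,w=z) vs C(r=-,w=y). No conflict.
Steps 3,4: C(r=-,w=y) vs B(r=x,w=z). No conflict.
Steps 4,5: B(r=x,w=z) vs A(r=-,w=y). No conflict.
Steps 5,6: same thread (A). No race.
Steps 6,7: A(r=y,w=x) vs B(r=y,w=z). No conflict.
Steps 7,8: same thread (B). No race.
Steps 8,9: same thread (B). No race.
Steps 9,10: B(r=x,w=z) vs C(r=y,w=y). No conflict.
Steps 10,11: same thread (C). No race.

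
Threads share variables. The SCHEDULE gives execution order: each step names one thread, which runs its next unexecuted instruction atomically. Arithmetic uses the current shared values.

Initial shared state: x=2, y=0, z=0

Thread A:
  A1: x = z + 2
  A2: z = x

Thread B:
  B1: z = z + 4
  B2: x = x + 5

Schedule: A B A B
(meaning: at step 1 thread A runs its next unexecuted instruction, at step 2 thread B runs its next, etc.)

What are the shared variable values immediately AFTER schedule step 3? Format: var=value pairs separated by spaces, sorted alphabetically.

Step 1: thread A executes A1 (x = z + 2). Shared: x=2 y=0 z=0. PCs: A@1 B@0
Step 2: thread B executes B1 (z = z + 4). Shared: x=2 y=0 z=4. PCs: A@1 B@1
Step 3: thread A executes A2 (z = x). Shared: x=2 y=0 z=2. PCs: A@2 B@1

Answer: x=2 y=0 z=2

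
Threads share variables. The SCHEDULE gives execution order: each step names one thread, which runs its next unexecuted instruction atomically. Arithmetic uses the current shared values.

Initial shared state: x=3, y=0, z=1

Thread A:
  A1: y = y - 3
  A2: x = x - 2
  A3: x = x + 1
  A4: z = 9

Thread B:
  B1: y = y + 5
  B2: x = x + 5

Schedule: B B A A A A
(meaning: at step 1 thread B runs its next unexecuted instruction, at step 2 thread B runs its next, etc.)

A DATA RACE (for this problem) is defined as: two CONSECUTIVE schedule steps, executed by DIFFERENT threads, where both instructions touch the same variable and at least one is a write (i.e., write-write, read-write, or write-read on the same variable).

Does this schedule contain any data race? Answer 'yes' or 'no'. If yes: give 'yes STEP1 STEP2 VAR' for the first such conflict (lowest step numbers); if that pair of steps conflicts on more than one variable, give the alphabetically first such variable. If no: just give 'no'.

Answer: no

Derivation:
Steps 1,2: same thread (B). No race.
Steps 2,3: B(r=x,w=x) vs A(r=y,w=y). No conflict.
Steps 3,4: same thread (A). No race.
Steps 4,5: same thread (A). No race.
Steps 5,6: same thread (A). No race.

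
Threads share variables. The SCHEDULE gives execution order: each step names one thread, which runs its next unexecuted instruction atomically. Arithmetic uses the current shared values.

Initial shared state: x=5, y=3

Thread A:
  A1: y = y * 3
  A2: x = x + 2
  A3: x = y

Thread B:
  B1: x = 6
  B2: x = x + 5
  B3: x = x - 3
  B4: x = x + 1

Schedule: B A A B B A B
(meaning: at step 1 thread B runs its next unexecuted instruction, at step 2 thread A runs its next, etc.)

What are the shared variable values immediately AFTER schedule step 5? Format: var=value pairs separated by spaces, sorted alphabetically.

Step 1: thread B executes B1 (x = 6). Shared: x=6 y=3. PCs: A@0 B@1
Step 2: thread A executes A1 (y = y * 3). Shared: x=6 y=9. PCs: A@1 B@1
Step 3: thread A executes A2 (x = x + 2). Shared: x=8 y=9. PCs: A@2 B@1
Step 4: thread B executes B2 (x = x + 5). Shared: x=13 y=9. PCs: A@2 B@2
Step 5: thread B executes B3 (x = x - 3). Shared: x=10 y=9. PCs: A@2 B@3

Answer: x=10 y=9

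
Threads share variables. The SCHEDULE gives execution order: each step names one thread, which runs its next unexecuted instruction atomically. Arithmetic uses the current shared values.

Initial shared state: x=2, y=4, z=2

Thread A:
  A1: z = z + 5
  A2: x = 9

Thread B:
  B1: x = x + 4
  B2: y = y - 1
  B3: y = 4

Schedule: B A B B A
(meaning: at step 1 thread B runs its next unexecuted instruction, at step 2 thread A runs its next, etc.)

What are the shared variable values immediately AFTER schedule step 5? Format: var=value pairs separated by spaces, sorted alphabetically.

Answer: x=9 y=4 z=7

Derivation:
Step 1: thread B executes B1 (x = x + 4). Shared: x=6 y=4 z=2. PCs: A@0 B@1
Step 2: thread A executes A1 (z = z + 5). Shared: x=6 y=4 z=7. PCs: A@1 B@1
Step 3: thread B executes B2 (y = y - 1). Shared: x=6 y=3 z=7. PCs: A@1 B@2
Step 4: thread B executes B3 (y = 4). Shared: x=6 y=4 z=7. PCs: A@1 B@3
Step 5: thread A executes A2 (x = 9). Shared: x=9 y=4 z=7. PCs: A@2 B@3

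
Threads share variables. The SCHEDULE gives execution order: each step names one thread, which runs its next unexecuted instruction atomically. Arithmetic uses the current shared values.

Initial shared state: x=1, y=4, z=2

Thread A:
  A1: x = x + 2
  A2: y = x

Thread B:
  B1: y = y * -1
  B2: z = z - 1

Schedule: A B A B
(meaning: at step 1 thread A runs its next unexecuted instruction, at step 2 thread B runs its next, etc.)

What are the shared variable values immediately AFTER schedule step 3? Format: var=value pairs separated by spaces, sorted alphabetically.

Answer: x=3 y=3 z=2

Derivation:
Step 1: thread A executes A1 (x = x + 2). Shared: x=3 y=4 z=2. PCs: A@1 B@0
Step 2: thread B executes B1 (y = y * -1). Shared: x=3 y=-4 z=2. PCs: A@1 B@1
Step 3: thread A executes A2 (y = x). Shared: x=3 y=3 z=2. PCs: A@2 B@1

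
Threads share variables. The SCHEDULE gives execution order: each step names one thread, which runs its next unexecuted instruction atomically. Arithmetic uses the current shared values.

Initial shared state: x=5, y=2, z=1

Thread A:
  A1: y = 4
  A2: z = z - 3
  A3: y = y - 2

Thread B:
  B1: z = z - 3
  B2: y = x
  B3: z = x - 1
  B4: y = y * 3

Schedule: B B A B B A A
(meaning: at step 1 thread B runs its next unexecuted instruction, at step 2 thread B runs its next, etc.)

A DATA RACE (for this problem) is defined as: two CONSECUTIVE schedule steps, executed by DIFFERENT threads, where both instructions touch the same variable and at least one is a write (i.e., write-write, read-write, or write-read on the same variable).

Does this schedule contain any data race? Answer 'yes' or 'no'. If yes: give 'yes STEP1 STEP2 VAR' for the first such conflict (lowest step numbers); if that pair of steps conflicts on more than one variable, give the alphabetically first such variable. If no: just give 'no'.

Answer: yes 2 3 y

Derivation:
Steps 1,2: same thread (B). No race.
Steps 2,3: B(y = x) vs A(y = 4). RACE on y (W-W).
Steps 3,4: A(r=-,w=y) vs B(r=x,w=z). No conflict.
Steps 4,5: same thread (B). No race.
Steps 5,6: B(r=y,w=y) vs A(r=z,w=z). No conflict.
Steps 6,7: same thread (A). No race.
First conflict at steps 2,3.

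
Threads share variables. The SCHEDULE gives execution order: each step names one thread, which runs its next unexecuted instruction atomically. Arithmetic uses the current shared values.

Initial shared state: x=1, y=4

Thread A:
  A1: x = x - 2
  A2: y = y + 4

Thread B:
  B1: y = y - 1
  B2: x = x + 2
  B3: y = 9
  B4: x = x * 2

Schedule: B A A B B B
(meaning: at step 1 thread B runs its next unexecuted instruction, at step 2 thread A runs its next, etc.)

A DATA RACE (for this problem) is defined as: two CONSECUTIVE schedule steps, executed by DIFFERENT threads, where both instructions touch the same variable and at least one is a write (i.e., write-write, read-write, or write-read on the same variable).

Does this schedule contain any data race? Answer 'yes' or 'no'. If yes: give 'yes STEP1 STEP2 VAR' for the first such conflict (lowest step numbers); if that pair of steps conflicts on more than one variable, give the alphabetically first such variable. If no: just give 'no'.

Answer: no

Derivation:
Steps 1,2: B(r=y,w=y) vs A(r=x,w=x). No conflict.
Steps 2,3: same thread (A). No race.
Steps 3,4: A(r=y,w=y) vs B(r=x,w=x). No conflict.
Steps 4,5: same thread (B). No race.
Steps 5,6: same thread (B). No race.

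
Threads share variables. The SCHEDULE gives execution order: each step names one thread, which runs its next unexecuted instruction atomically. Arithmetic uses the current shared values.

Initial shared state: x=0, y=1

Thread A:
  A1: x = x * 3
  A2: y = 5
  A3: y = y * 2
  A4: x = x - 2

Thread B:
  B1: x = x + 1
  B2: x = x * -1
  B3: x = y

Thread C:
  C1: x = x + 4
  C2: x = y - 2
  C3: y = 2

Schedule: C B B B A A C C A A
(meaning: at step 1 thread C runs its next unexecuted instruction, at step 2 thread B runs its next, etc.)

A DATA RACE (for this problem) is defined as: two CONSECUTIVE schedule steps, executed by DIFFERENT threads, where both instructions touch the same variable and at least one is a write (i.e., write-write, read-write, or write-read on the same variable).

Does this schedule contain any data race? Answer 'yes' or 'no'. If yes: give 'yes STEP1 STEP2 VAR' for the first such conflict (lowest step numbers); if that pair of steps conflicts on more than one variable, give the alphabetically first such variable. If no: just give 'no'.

Steps 1,2: C(x = x + 4) vs B(x = x + 1). RACE on x (W-W).
Steps 2,3: same thread (B). No race.
Steps 3,4: same thread (B). No race.
Steps 4,5: B(x = y) vs A(x = x * 3). RACE on x (W-W).
Steps 5,6: same thread (A). No race.
Steps 6,7: A(y = 5) vs C(x = y - 2). RACE on y (W-R).
Steps 7,8: same thread (C). No race.
Steps 8,9: C(y = 2) vs A(y = y * 2). RACE on y (W-W).
Steps 9,10: same thread (A). No race.
First conflict at steps 1,2.

Answer: yes 1 2 x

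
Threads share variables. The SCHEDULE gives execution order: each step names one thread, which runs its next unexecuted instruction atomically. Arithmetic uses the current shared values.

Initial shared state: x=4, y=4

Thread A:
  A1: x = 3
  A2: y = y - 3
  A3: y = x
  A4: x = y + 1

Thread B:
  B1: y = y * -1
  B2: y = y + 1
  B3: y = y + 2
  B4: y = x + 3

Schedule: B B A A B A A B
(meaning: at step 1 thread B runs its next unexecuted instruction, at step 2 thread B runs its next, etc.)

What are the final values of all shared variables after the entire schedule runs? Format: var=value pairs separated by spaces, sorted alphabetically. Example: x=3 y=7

Answer: x=4 y=7

Derivation:
Step 1: thread B executes B1 (y = y * -1). Shared: x=4 y=-4. PCs: A@0 B@1
Step 2: thread B executes B2 (y = y + 1). Shared: x=4 y=-3. PCs: A@0 B@2
Step 3: thread A executes A1 (x = 3). Shared: x=3 y=-3. PCs: A@1 B@2
Step 4: thread A executes A2 (y = y - 3). Shared: x=3 y=-6. PCs: A@2 B@2
Step 5: thread B executes B3 (y = y + 2). Shared: x=3 y=-4. PCs: A@2 B@3
Step 6: thread A executes A3 (y = x). Shared: x=3 y=3. PCs: A@3 B@3
Step 7: thread A executes A4 (x = y + 1). Shared: x=4 y=3. PCs: A@4 B@3
Step 8: thread B executes B4 (y = x + 3). Shared: x=4 y=7. PCs: A@4 B@4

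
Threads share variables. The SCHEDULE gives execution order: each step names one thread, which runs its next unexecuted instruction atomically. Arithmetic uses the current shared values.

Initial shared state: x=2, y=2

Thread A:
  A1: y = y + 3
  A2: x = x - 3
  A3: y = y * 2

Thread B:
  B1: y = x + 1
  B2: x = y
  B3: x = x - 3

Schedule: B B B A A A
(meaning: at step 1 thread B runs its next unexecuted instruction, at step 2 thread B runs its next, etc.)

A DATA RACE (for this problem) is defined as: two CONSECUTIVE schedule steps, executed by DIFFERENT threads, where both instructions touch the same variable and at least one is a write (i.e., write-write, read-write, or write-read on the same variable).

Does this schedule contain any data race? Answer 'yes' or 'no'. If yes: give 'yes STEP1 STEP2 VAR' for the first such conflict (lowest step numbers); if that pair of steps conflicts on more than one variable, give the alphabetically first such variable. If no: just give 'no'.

Steps 1,2: same thread (B). No race.
Steps 2,3: same thread (B). No race.
Steps 3,4: B(r=x,w=x) vs A(r=y,w=y). No conflict.
Steps 4,5: same thread (A). No race.
Steps 5,6: same thread (A). No race.

Answer: no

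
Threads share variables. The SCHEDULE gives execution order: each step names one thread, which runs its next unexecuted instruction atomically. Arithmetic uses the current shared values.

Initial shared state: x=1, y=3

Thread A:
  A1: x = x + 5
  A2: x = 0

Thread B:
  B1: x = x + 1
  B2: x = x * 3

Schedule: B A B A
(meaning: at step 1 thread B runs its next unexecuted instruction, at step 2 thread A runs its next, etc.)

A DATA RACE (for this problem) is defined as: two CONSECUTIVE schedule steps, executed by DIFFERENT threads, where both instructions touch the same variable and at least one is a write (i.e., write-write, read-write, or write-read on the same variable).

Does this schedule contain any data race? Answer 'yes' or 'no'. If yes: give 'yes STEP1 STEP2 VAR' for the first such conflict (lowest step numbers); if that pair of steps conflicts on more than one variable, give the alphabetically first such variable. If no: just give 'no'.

Steps 1,2: B(x = x + 1) vs A(x = x + 5). RACE on x (W-W).
Steps 2,3: A(x = x + 5) vs B(x = x * 3). RACE on x (W-W).
Steps 3,4: B(x = x * 3) vs A(x = 0). RACE on x (W-W).
First conflict at steps 1,2.

Answer: yes 1 2 x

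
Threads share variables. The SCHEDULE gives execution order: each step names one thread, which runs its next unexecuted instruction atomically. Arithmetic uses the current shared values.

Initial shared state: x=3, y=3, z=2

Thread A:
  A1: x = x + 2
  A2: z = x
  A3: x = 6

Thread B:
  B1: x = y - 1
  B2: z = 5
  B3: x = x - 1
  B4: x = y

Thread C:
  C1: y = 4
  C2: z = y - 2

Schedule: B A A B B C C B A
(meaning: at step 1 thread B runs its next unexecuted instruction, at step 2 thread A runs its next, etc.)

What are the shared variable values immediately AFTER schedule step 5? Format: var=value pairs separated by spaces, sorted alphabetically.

Step 1: thread B executes B1 (x = y - 1). Shared: x=2 y=3 z=2. PCs: A@0 B@1 C@0
Step 2: thread A executes A1 (x = x + 2). Shared: x=4 y=3 z=2. PCs: A@1 B@1 C@0
Step 3: thread A executes A2 (z = x). Shared: x=4 y=3 z=4. PCs: A@2 B@1 C@0
Step 4: thread B executes B2 (z = 5). Shared: x=4 y=3 z=5. PCs: A@2 B@2 C@0
Step 5: thread B executes B3 (x = x - 1). Shared: x=3 y=3 z=5. PCs: A@2 B@3 C@0

Answer: x=3 y=3 z=5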